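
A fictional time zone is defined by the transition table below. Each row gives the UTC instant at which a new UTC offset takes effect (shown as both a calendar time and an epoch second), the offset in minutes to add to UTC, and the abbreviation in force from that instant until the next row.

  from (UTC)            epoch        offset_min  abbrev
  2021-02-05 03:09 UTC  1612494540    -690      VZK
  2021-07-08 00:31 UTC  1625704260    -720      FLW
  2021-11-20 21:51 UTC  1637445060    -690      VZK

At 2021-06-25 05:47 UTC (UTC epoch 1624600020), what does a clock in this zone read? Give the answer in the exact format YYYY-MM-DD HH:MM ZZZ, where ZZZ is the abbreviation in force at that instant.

2021-06-24 18:17 VZK

Query: 2021-06-25 05:47 UTC
Rule 1/3 (VZK, -11:30): 2021-02-05 03:09 UTC ≤ query < 2021-07-08 00:31 UTC
5·60 + 47 - 690 = -343 min
-343 = -1·1440 + 1097; 1097 = 18·60 + 17 → 18:17, 2021-06-25 - 1 day = 2021-06-24
→ 2021-06-24 18:17 VZK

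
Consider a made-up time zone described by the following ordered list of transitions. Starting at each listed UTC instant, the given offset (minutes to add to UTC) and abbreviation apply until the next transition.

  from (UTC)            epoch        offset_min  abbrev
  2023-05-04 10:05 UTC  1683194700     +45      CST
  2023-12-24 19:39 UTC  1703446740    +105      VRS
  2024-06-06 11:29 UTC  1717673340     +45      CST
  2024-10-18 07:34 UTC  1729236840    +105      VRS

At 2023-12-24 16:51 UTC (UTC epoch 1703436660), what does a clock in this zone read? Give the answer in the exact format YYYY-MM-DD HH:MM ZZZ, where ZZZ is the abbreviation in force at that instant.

2023-12-24 17:36 CST

Query: 2023-12-24 16:51 UTC
Rule 1/4 (CST, +00:45): 2023-05-04 10:05 UTC ≤ query < 2023-12-24 19:39 UTC
16·60 + 51 + 45 = 1056 min
1056 = 0·1440 + 1056; 1056 = 17·60 + 36 → 17:36, same day
→ 2023-12-24 17:36 CST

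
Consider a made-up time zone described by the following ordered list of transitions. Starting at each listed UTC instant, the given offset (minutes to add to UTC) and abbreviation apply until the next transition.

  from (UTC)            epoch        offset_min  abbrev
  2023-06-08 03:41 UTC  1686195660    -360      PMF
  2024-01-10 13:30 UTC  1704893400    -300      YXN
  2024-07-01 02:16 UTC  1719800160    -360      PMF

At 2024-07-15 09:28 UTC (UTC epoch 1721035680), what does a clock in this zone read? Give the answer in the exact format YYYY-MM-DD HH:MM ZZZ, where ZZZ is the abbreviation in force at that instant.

2024-07-15 03:28 PMF

Query: 2024-07-15 09:28 UTC
Rule 3/3 (PMF, -06:00): 2024-07-01 02:16 UTC ≤ query < +∞
9·60 + 28 - 360 = 208 min
208 = 0·1440 + 208; 208 = 3·60 + 28 → 03:28, same day
→ 2024-07-15 03:28 PMF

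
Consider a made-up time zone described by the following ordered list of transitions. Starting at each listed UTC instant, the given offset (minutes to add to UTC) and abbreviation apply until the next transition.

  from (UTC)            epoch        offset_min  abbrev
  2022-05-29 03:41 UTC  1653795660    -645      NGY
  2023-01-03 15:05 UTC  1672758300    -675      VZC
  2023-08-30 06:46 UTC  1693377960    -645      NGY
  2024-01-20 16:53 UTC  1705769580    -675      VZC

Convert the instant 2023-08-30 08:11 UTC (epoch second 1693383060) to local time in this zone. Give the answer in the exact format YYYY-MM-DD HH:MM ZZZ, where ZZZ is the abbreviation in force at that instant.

Query: 2023-08-30 08:11 UTC
Rule 3/4 (NGY, -10:45): 2023-08-30 06:46 UTC ≤ query < 2024-01-20 16:53 UTC
8·60 + 11 - 645 = -154 min
-154 = -1·1440 + 1286; 1286 = 21·60 + 26 → 21:26, 2023-08-30 - 1 day = 2023-08-29
→ 2023-08-29 21:26 NGY

2023-08-29 21:26 NGY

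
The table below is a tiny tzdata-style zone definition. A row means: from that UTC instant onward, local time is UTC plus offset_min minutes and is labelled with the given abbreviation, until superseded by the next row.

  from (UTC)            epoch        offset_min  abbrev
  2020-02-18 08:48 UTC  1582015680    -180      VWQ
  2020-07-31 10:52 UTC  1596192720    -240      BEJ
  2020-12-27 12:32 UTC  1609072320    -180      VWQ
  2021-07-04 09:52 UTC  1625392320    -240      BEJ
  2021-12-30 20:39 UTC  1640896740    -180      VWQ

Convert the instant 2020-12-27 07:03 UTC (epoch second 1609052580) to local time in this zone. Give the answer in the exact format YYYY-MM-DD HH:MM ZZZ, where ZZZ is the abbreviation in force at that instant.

2020-12-27 03:03 BEJ

Query: 2020-12-27 07:03 UTC
Rule 2/5 (BEJ, -04:00): 2020-07-31 10:52 UTC ≤ query < 2020-12-27 12:32 UTC
7·60 + 3 - 240 = 183 min
183 = 0·1440 + 183; 183 = 3·60 + 3 → 03:03, same day
→ 2020-12-27 03:03 BEJ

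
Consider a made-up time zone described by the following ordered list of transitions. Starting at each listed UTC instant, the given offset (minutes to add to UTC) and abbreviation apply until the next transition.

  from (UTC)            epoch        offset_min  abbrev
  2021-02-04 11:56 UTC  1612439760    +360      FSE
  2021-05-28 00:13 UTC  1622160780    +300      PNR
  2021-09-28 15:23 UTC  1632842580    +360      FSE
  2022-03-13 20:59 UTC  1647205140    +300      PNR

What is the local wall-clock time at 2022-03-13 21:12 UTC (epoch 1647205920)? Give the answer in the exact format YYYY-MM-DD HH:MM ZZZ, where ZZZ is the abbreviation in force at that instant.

2022-03-14 02:12 PNR

Query: 2022-03-13 21:12 UTC
Rule 4/4 (PNR, +05:00): 2022-03-13 20:59 UTC ≤ query < +∞
21·60 + 12 + 300 = 1572 min
1572 = 1·1440 + 132; 132 = 2·60 + 12 → 02:12, 2022-03-13 + 1 day = 2022-03-14
→ 2022-03-14 02:12 PNR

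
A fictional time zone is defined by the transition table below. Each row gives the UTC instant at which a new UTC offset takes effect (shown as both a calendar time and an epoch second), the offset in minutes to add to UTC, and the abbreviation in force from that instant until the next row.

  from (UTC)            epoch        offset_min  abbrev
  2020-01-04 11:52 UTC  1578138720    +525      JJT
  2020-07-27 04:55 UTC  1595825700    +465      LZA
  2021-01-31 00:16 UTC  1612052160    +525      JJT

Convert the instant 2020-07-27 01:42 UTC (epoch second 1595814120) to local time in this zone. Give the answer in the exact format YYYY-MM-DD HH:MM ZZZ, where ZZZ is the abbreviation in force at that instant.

2020-07-27 10:27 JJT

Query: 2020-07-27 01:42 UTC
Rule 1/3 (JJT, +08:45): 2020-01-04 11:52 UTC ≤ query < 2020-07-27 04:55 UTC
1·60 + 42 + 525 = 627 min
627 = 0·1440 + 627; 627 = 10·60 + 27 → 10:27, same day
→ 2020-07-27 10:27 JJT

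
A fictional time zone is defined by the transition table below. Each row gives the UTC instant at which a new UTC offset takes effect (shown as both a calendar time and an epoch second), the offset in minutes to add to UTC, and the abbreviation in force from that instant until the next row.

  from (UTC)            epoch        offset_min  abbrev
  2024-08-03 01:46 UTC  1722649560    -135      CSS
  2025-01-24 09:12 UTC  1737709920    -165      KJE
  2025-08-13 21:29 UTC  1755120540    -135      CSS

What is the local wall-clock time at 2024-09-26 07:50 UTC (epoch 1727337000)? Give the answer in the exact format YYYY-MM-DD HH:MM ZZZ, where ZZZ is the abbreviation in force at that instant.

Query: 2024-09-26 07:50 UTC
Rule 1/3 (CSS, -02:15): 2024-08-03 01:46 UTC ≤ query < 2025-01-24 09:12 UTC
7·60 + 50 - 135 = 335 min
335 = 0·1440 + 335; 335 = 5·60 + 35 → 05:35, same day
→ 2024-09-26 05:35 CSS

2024-09-26 05:35 CSS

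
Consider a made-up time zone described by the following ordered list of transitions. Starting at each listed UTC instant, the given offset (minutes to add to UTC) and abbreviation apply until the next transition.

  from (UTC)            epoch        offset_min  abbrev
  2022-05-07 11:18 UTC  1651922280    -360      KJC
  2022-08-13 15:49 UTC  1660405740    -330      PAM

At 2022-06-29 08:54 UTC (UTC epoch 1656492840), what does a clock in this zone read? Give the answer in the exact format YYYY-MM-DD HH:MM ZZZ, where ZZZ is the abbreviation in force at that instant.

2022-06-29 02:54 KJC

Query: 2022-06-29 08:54 UTC
Rule 1/2 (KJC, -06:00): 2022-05-07 11:18 UTC ≤ query < 2022-08-13 15:49 UTC
8·60 + 54 - 360 = 174 min
174 = 0·1440 + 174; 174 = 2·60 + 54 → 02:54, same day
→ 2022-06-29 02:54 KJC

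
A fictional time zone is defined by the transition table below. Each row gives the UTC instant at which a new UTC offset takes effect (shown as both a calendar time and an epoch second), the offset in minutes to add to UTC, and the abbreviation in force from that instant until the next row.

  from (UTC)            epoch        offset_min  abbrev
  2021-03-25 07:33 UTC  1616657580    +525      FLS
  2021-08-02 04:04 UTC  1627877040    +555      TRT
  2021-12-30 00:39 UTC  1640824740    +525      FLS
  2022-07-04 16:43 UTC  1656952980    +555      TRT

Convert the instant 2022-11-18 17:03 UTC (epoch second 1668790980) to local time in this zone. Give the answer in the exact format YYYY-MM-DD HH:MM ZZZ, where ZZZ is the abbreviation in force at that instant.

2022-11-19 02:18 TRT

Query: 2022-11-18 17:03 UTC
Rule 4/4 (TRT, +09:15): 2022-07-04 16:43 UTC ≤ query < +∞
17·60 + 3 + 555 = 1578 min
1578 = 1·1440 + 138; 138 = 2·60 + 18 → 02:18, 2022-11-18 + 1 day = 2022-11-19
→ 2022-11-19 02:18 TRT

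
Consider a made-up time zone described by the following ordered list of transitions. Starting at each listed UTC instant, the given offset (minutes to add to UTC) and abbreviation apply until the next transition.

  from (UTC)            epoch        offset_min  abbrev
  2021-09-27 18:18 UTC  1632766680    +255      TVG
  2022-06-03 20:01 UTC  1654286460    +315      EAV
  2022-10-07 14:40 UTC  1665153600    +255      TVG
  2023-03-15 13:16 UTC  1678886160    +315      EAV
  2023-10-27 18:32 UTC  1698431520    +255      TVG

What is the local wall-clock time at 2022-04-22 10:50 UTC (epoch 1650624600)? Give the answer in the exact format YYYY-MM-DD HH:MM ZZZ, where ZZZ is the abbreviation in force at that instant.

Query: 2022-04-22 10:50 UTC
Rule 1/5 (TVG, +04:15): 2021-09-27 18:18 UTC ≤ query < 2022-06-03 20:01 UTC
10·60 + 50 + 255 = 905 min
905 = 0·1440 + 905; 905 = 15·60 + 5 → 15:05, same day
→ 2022-04-22 15:05 TVG

2022-04-22 15:05 TVG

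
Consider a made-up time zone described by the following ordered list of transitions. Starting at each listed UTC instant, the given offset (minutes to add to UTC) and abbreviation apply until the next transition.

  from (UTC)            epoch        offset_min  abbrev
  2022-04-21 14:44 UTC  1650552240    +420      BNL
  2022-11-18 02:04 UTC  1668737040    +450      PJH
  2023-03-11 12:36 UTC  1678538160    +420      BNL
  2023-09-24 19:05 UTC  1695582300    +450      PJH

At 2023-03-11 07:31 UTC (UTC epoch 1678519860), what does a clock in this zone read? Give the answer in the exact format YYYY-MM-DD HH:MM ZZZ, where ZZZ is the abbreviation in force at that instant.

Query: 2023-03-11 07:31 UTC
Rule 2/4 (PJH, +07:30): 2022-11-18 02:04 UTC ≤ query < 2023-03-11 12:36 UTC
7·60 + 31 + 450 = 901 min
901 = 0·1440 + 901; 901 = 15·60 + 1 → 15:01, same day
→ 2023-03-11 15:01 PJH

2023-03-11 15:01 PJH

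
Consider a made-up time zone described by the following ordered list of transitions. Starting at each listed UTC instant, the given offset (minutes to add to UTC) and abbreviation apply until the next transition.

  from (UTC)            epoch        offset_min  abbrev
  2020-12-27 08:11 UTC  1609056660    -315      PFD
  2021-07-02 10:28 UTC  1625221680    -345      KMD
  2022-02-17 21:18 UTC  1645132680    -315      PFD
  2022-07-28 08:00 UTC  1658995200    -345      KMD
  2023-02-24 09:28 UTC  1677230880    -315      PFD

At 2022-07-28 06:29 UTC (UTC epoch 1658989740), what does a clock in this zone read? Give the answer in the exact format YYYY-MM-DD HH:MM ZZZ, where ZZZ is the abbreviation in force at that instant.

Query: 2022-07-28 06:29 UTC
Rule 3/5 (PFD, -05:15): 2022-02-17 21:18 UTC ≤ query < 2022-07-28 08:00 UTC
6·60 + 29 - 315 = 74 min
74 = 0·1440 + 74; 74 = 1·60 + 14 → 01:14, same day
→ 2022-07-28 01:14 PFD

2022-07-28 01:14 PFD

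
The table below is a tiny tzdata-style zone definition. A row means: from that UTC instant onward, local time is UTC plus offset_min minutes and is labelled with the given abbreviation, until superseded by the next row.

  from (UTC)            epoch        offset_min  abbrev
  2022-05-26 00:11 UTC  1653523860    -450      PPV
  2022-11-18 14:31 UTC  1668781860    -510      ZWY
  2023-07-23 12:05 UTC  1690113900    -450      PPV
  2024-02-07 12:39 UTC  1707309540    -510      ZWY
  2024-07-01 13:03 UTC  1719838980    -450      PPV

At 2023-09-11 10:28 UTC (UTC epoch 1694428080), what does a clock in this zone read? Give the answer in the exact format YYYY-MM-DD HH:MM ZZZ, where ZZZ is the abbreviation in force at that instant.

2023-09-11 02:58 PPV

Query: 2023-09-11 10:28 UTC
Rule 3/5 (PPV, -07:30): 2023-07-23 12:05 UTC ≤ query < 2024-02-07 12:39 UTC
10·60 + 28 - 450 = 178 min
178 = 0·1440 + 178; 178 = 2·60 + 58 → 02:58, same day
→ 2023-09-11 02:58 PPV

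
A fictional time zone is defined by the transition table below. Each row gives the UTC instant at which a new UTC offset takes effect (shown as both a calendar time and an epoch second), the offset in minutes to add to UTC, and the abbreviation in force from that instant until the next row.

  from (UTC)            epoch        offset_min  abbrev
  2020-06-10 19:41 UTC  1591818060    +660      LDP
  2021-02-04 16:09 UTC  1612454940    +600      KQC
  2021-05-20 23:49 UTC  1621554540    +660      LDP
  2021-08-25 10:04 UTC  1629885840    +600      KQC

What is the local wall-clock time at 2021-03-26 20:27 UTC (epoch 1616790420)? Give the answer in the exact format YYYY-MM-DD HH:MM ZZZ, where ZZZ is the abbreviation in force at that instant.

2021-03-27 06:27 KQC

Query: 2021-03-26 20:27 UTC
Rule 2/4 (KQC, +10:00): 2021-02-04 16:09 UTC ≤ query < 2021-05-20 23:49 UTC
20·60 + 27 + 600 = 1827 min
1827 = 1·1440 + 387; 387 = 6·60 + 27 → 06:27, 2021-03-26 + 1 day = 2021-03-27
→ 2021-03-27 06:27 KQC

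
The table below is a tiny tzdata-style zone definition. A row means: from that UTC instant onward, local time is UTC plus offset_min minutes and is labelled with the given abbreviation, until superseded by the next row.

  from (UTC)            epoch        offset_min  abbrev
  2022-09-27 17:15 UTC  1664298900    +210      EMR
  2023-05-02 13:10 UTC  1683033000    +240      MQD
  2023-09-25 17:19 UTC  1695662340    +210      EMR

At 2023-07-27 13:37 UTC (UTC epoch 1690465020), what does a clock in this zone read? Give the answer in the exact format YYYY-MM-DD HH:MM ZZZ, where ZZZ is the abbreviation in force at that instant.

Query: 2023-07-27 13:37 UTC
Rule 2/3 (MQD, +04:00): 2023-05-02 13:10 UTC ≤ query < 2023-09-25 17:19 UTC
13·60 + 37 + 240 = 1057 min
1057 = 0·1440 + 1057; 1057 = 17·60 + 37 → 17:37, same day
→ 2023-07-27 17:37 MQD

2023-07-27 17:37 MQD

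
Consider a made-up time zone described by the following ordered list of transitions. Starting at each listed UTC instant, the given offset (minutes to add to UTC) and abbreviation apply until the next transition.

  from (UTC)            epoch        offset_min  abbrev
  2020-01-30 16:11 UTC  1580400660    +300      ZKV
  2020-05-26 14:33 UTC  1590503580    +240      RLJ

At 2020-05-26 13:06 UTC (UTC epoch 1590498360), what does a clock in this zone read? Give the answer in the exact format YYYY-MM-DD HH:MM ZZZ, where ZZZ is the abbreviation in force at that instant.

Query: 2020-05-26 13:06 UTC
Rule 1/2 (ZKV, +05:00): 2020-01-30 16:11 UTC ≤ query < 2020-05-26 14:33 UTC
13·60 + 6 + 300 = 1086 min
1086 = 0·1440 + 1086; 1086 = 18·60 + 6 → 18:06, same day
→ 2020-05-26 18:06 ZKV

2020-05-26 18:06 ZKV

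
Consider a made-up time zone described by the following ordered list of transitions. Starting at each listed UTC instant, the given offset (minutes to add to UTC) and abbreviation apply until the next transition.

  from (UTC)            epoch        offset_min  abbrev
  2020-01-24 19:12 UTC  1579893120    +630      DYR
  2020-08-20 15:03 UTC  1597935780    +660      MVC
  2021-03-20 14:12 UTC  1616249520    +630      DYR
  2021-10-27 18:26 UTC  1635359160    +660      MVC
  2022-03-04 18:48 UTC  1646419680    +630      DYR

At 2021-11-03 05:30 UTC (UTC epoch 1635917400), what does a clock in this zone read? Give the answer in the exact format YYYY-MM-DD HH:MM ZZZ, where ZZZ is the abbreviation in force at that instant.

2021-11-03 16:30 MVC

Query: 2021-11-03 05:30 UTC
Rule 4/5 (MVC, +11:00): 2021-10-27 18:26 UTC ≤ query < 2022-03-04 18:48 UTC
5·60 + 30 + 660 = 990 min
990 = 0·1440 + 990; 990 = 16·60 + 30 → 16:30, same day
→ 2021-11-03 16:30 MVC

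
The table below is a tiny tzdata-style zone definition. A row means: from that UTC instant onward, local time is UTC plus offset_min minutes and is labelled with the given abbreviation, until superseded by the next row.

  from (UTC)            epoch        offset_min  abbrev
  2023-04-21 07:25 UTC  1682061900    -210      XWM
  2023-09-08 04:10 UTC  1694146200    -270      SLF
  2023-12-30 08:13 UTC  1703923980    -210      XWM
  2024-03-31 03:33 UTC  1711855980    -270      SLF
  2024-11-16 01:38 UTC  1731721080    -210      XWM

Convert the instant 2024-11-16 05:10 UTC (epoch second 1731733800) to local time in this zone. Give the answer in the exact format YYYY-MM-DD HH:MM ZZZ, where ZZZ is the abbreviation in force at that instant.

2024-11-16 01:40 XWM

Query: 2024-11-16 05:10 UTC
Rule 5/5 (XWM, -03:30): 2024-11-16 01:38 UTC ≤ query < +∞
5·60 + 10 - 210 = 100 min
100 = 0·1440 + 100; 100 = 1·60 + 40 → 01:40, same day
→ 2024-11-16 01:40 XWM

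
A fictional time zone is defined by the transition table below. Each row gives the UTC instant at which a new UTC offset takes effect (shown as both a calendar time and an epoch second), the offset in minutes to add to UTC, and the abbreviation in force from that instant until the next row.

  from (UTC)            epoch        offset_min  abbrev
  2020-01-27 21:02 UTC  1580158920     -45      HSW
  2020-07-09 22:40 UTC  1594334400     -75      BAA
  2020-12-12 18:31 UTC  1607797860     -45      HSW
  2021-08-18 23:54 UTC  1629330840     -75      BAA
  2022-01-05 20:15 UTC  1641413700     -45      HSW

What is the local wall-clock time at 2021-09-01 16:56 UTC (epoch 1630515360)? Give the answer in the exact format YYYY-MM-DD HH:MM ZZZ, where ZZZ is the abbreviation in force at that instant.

Query: 2021-09-01 16:56 UTC
Rule 4/5 (BAA, -01:15): 2021-08-18 23:54 UTC ≤ query < 2022-01-05 20:15 UTC
16·60 + 56 - 75 = 941 min
941 = 0·1440 + 941; 941 = 15·60 + 41 → 15:41, same day
→ 2021-09-01 15:41 BAA

2021-09-01 15:41 BAA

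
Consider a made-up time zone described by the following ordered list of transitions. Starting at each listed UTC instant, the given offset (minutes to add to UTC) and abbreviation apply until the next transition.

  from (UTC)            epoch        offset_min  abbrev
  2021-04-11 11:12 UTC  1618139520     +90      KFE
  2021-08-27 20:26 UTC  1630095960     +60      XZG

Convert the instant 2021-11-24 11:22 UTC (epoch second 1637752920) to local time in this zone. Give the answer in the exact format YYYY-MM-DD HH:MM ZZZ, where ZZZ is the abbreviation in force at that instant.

Query: 2021-11-24 11:22 UTC
Rule 2/2 (XZG, +01:00): 2021-08-27 20:26 UTC ≤ query < +∞
11·60 + 22 + 60 = 742 min
742 = 0·1440 + 742; 742 = 12·60 + 22 → 12:22, same day
→ 2021-11-24 12:22 XZG

2021-11-24 12:22 XZG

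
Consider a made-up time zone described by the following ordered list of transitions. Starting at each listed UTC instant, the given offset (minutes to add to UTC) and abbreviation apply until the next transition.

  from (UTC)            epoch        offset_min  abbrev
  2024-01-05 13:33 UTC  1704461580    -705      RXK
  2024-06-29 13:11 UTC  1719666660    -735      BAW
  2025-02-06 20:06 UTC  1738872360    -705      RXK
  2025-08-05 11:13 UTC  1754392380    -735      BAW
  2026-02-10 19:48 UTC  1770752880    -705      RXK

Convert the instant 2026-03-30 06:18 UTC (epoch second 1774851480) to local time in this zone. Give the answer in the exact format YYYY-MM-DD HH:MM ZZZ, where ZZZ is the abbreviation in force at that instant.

Query: 2026-03-30 06:18 UTC
Rule 5/5 (RXK, -11:45): 2026-02-10 19:48 UTC ≤ query < +∞
6·60 + 18 - 705 = -327 min
-327 = -1·1440 + 1113; 1113 = 18·60 + 33 → 18:33, 2026-03-30 - 1 day = 2026-03-29
→ 2026-03-29 18:33 RXK

2026-03-29 18:33 RXK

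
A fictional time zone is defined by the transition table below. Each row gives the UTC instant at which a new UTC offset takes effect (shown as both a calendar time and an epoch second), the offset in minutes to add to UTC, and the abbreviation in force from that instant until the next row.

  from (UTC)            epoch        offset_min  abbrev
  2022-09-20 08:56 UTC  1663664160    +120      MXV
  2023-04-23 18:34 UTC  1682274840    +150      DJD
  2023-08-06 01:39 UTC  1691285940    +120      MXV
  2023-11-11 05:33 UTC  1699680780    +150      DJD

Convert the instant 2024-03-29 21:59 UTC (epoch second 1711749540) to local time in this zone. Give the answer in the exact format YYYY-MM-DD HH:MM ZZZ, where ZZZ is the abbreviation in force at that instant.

Query: 2024-03-29 21:59 UTC
Rule 4/4 (DJD, +02:30): 2023-11-11 05:33 UTC ≤ query < +∞
21·60 + 59 + 150 = 1469 min
1469 = 1·1440 + 29; 29 = 0·60 + 29 → 00:29, 2024-03-29 + 1 day = 2024-03-30
→ 2024-03-30 00:29 DJD

2024-03-30 00:29 DJD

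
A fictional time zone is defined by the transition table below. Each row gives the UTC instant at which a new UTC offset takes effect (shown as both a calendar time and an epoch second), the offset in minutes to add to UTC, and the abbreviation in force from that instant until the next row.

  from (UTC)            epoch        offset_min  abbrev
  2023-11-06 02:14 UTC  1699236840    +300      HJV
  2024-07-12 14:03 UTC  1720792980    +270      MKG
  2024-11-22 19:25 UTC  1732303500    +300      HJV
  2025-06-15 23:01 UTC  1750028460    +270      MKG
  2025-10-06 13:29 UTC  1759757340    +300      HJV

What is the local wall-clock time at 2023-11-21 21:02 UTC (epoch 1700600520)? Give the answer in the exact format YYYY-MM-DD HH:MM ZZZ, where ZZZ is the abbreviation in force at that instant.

2023-11-22 02:02 HJV

Query: 2023-11-21 21:02 UTC
Rule 1/5 (HJV, +05:00): 2023-11-06 02:14 UTC ≤ query < 2024-07-12 14:03 UTC
21·60 + 2 + 300 = 1562 min
1562 = 1·1440 + 122; 122 = 2·60 + 2 → 02:02, 2023-11-21 + 1 day = 2023-11-22
→ 2023-11-22 02:02 HJV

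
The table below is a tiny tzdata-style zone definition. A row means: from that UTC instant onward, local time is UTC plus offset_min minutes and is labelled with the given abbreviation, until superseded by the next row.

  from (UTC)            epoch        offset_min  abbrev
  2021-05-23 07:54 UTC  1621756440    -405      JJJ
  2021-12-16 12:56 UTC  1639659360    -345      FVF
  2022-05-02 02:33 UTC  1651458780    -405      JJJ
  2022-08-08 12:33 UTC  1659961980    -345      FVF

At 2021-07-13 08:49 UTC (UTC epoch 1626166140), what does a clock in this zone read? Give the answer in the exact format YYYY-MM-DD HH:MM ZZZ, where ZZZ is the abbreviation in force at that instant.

Query: 2021-07-13 08:49 UTC
Rule 1/4 (JJJ, -06:45): 2021-05-23 07:54 UTC ≤ query < 2021-12-16 12:56 UTC
8·60 + 49 - 405 = 124 min
124 = 0·1440 + 124; 124 = 2·60 + 4 → 02:04, same day
→ 2021-07-13 02:04 JJJ

2021-07-13 02:04 JJJ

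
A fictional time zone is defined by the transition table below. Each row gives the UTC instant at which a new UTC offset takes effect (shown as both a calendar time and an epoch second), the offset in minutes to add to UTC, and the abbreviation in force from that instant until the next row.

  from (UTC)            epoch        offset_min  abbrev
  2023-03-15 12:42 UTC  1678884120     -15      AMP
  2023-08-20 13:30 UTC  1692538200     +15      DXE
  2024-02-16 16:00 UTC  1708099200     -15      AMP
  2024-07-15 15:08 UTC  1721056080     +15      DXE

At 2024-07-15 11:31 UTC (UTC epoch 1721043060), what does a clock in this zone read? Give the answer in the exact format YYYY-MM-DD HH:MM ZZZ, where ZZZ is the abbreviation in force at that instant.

2024-07-15 11:16 AMP

Query: 2024-07-15 11:31 UTC
Rule 3/4 (AMP, -00:15): 2024-02-16 16:00 UTC ≤ query < 2024-07-15 15:08 UTC
11·60 + 31 - 15 = 676 min
676 = 0·1440 + 676; 676 = 11·60 + 16 → 11:16, same day
→ 2024-07-15 11:16 AMP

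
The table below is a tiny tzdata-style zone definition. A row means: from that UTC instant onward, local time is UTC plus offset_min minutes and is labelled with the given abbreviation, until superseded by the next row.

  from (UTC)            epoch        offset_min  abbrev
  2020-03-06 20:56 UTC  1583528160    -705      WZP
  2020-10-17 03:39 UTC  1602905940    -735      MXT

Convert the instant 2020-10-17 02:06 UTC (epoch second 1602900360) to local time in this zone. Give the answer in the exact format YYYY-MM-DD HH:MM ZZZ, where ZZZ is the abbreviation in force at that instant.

2020-10-16 14:21 WZP

Query: 2020-10-17 02:06 UTC
Rule 1/2 (WZP, -11:45): 2020-03-06 20:56 UTC ≤ query < 2020-10-17 03:39 UTC
2·60 + 6 - 705 = -579 min
-579 = -1·1440 + 861; 861 = 14·60 + 21 → 14:21, 2020-10-17 - 1 day = 2020-10-16
→ 2020-10-16 14:21 WZP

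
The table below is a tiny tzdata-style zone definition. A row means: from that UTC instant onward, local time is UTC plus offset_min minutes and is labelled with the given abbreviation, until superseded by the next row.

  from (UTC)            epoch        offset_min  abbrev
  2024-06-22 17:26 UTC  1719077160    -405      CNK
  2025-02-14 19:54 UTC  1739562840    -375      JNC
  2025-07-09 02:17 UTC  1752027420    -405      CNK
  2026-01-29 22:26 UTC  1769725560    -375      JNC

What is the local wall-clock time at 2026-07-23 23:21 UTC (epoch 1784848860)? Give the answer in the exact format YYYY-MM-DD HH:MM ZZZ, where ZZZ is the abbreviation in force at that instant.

Query: 2026-07-23 23:21 UTC
Rule 4/4 (JNC, -06:15): 2026-01-29 22:26 UTC ≤ query < +∞
23·60 + 21 - 375 = 1026 min
1026 = 0·1440 + 1026; 1026 = 17·60 + 6 → 17:06, same day
→ 2026-07-23 17:06 JNC

2026-07-23 17:06 JNC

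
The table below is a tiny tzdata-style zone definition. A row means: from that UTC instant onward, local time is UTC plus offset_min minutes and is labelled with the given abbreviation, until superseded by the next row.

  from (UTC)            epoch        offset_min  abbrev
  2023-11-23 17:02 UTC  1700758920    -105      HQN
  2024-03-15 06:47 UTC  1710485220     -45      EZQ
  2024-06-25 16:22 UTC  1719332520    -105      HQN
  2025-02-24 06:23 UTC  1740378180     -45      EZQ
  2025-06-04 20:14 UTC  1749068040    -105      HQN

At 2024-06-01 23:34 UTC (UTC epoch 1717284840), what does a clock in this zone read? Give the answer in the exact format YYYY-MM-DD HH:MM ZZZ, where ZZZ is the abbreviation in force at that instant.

2024-06-01 22:49 EZQ

Query: 2024-06-01 23:34 UTC
Rule 2/5 (EZQ, -00:45): 2024-03-15 06:47 UTC ≤ query < 2024-06-25 16:22 UTC
23·60 + 34 - 45 = 1369 min
1369 = 0·1440 + 1369; 1369 = 22·60 + 49 → 22:49, same day
→ 2024-06-01 22:49 EZQ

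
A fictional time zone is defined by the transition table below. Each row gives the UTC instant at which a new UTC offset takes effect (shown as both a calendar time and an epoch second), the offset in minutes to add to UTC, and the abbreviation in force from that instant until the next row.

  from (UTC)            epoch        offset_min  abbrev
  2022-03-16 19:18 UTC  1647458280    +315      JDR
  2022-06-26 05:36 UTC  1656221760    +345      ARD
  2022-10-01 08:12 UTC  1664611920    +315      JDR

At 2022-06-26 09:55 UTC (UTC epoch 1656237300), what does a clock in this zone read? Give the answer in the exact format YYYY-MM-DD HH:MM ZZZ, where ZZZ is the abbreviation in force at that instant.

Query: 2022-06-26 09:55 UTC
Rule 2/3 (ARD, +05:45): 2022-06-26 05:36 UTC ≤ query < 2022-10-01 08:12 UTC
9·60 + 55 + 345 = 940 min
940 = 0·1440 + 940; 940 = 15·60 + 40 → 15:40, same day
→ 2022-06-26 15:40 ARD

2022-06-26 15:40 ARD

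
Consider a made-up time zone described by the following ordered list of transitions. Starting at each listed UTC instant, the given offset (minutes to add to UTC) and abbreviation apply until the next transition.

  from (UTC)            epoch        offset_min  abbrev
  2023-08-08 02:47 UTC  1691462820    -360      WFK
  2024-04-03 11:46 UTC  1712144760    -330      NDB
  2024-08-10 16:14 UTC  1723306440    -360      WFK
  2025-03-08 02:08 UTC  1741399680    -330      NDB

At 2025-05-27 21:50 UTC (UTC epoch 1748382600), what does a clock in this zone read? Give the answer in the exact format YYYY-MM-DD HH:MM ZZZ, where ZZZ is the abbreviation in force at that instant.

Query: 2025-05-27 21:50 UTC
Rule 4/4 (NDB, -05:30): 2025-03-08 02:08 UTC ≤ query < +∞
21·60 + 50 - 330 = 980 min
980 = 0·1440 + 980; 980 = 16·60 + 20 → 16:20, same day
→ 2025-05-27 16:20 NDB

2025-05-27 16:20 NDB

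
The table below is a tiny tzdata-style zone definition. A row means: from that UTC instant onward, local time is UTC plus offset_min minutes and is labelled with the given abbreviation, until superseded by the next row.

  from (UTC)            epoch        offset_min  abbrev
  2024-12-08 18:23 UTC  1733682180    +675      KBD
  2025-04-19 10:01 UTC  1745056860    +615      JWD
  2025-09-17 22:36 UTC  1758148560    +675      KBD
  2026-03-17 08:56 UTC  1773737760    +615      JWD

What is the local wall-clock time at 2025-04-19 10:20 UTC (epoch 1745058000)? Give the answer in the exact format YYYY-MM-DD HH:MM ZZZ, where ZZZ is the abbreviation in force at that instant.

2025-04-19 20:35 JWD

Query: 2025-04-19 10:20 UTC
Rule 2/4 (JWD, +10:15): 2025-04-19 10:01 UTC ≤ query < 2025-09-17 22:36 UTC
10·60 + 20 + 615 = 1235 min
1235 = 0·1440 + 1235; 1235 = 20·60 + 35 → 20:35, same day
→ 2025-04-19 20:35 JWD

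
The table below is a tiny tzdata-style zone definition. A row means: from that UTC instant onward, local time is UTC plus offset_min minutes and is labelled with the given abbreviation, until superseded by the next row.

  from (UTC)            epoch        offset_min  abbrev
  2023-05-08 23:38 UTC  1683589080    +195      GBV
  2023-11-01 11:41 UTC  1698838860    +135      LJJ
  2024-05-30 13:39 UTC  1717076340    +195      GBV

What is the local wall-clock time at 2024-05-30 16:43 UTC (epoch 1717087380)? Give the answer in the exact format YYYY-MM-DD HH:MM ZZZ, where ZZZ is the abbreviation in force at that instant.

Query: 2024-05-30 16:43 UTC
Rule 3/3 (GBV, +03:15): 2024-05-30 13:39 UTC ≤ query < +∞
16·60 + 43 + 195 = 1198 min
1198 = 0·1440 + 1198; 1198 = 19·60 + 58 → 19:58, same day
→ 2024-05-30 19:58 GBV

2024-05-30 19:58 GBV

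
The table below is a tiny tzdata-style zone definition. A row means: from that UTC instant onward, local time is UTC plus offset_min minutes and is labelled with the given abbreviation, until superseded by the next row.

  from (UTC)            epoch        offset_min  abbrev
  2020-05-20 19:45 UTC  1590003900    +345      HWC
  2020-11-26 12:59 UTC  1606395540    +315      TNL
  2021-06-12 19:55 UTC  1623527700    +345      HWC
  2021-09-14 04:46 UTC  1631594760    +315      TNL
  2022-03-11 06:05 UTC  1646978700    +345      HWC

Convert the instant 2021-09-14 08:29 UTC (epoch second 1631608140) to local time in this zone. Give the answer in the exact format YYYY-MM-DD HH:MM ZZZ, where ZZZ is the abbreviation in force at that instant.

Query: 2021-09-14 08:29 UTC
Rule 4/5 (TNL, +05:15): 2021-09-14 04:46 UTC ≤ query < 2022-03-11 06:05 UTC
8·60 + 29 + 315 = 824 min
824 = 0·1440 + 824; 824 = 13·60 + 44 → 13:44, same day
→ 2021-09-14 13:44 TNL

2021-09-14 13:44 TNL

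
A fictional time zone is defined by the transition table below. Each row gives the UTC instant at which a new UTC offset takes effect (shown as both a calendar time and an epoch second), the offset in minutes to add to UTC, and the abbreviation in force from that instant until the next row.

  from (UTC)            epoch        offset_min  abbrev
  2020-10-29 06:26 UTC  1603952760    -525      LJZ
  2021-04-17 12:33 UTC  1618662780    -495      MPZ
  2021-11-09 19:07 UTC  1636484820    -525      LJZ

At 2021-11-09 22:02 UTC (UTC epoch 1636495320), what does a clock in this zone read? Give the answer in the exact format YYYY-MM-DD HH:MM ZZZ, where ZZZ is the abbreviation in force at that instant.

Query: 2021-11-09 22:02 UTC
Rule 3/3 (LJZ, -08:45): 2021-11-09 19:07 UTC ≤ query < +∞
22·60 + 2 - 525 = 797 min
797 = 0·1440 + 797; 797 = 13·60 + 17 → 13:17, same day
→ 2021-11-09 13:17 LJZ

2021-11-09 13:17 LJZ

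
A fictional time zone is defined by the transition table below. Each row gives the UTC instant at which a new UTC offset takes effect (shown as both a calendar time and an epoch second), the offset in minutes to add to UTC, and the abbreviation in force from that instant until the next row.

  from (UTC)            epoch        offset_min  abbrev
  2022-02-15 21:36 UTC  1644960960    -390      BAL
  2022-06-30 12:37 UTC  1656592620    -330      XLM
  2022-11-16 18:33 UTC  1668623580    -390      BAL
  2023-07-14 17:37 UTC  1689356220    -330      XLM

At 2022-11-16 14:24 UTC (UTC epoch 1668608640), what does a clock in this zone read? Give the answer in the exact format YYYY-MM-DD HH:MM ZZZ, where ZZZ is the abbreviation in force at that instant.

Query: 2022-11-16 14:24 UTC
Rule 2/4 (XLM, -05:30): 2022-06-30 12:37 UTC ≤ query < 2022-11-16 18:33 UTC
14·60 + 24 - 330 = 534 min
534 = 0·1440 + 534; 534 = 8·60 + 54 → 08:54, same day
→ 2022-11-16 08:54 XLM

2022-11-16 08:54 XLM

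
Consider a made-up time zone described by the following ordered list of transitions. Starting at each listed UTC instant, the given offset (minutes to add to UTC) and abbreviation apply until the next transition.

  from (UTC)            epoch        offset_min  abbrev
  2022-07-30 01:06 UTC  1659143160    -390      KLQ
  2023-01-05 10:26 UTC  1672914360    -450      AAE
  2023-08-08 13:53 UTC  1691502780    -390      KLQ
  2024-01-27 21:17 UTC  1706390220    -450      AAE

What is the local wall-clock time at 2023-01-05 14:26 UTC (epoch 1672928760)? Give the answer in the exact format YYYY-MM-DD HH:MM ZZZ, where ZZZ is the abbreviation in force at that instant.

2023-01-05 06:56 AAE

Query: 2023-01-05 14:26 UTC
Rule 2/4 (AAE, -07:30): 2023-01-05 10:26 UTC ≤ query < 2023-08-08 13:53 UTC
14·60 + 26 - 450 = 416 min
416 = 0·1440 + 416; 416 = 6·60 + 56 → 06:56, same day
→ 2023-01-05 06:56 AAE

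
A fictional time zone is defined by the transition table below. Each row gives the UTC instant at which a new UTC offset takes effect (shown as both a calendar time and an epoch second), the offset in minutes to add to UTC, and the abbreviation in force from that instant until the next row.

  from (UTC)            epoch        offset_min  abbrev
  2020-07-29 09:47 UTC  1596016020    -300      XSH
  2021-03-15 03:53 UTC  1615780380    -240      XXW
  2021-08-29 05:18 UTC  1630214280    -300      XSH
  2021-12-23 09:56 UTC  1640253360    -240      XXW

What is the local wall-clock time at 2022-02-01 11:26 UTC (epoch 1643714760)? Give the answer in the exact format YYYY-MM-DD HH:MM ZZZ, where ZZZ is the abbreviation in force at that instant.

2022-02-01 07:26 XXW

Query: 2022-02-01 11:26 UTC
Rule 4/4 (XXW, -04:00): 2021-12-23 09:56 UTC ≤ query < +∞
11·60 + 26 - 240 = 446 min
446 = 0·1440 + 446; 446 = 7·60 + 26 → 07:26, same day
→ 2022-02-01 07:26 XXW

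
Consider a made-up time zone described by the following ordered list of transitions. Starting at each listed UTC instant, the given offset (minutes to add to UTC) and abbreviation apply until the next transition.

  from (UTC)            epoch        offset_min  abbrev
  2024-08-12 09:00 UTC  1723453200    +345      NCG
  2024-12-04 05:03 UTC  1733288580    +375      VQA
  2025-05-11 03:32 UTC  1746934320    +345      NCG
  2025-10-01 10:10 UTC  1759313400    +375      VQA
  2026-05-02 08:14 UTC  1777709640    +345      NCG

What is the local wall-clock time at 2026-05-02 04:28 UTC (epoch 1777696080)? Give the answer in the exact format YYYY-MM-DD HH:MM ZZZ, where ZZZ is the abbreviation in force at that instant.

Query: 2026-05-02 04:28 UTC
Rule 4/5 (VQA, +06:15): 2025-10-01 10:10 UTC ≤ query < 2026-05-02 08:14 UTC
4·60 + 28 + 375 = 643 min
643 = 0·1440 + 643; 643 = 10·60 + 43 → 10:43, same day
→ 2026-05-02 10:43 VQA

2026-05-02 10:43 VQA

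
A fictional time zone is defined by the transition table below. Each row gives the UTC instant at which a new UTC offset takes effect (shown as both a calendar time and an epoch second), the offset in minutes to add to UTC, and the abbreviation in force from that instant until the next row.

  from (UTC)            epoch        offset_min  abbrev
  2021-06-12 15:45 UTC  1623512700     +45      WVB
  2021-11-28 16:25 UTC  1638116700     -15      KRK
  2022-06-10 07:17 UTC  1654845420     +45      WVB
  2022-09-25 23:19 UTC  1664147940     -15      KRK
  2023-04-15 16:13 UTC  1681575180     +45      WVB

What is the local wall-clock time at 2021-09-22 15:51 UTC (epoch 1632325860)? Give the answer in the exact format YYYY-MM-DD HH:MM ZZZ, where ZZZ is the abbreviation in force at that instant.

Query: 2021-09-22 15:51 UTC
Rule 1/5 (WVB, +00:45): 2021-06-12 15:45 UTC ≤ query < 2021-11-28 16:25 UTC
15·60 + 51 + 45 = 996 min
996 = 0·1440 + 996; 996 = 16·60 + 36 → 16:36, same day
→ 2021-09-22 16:36 WVB

2021-09-22 16:36 WVB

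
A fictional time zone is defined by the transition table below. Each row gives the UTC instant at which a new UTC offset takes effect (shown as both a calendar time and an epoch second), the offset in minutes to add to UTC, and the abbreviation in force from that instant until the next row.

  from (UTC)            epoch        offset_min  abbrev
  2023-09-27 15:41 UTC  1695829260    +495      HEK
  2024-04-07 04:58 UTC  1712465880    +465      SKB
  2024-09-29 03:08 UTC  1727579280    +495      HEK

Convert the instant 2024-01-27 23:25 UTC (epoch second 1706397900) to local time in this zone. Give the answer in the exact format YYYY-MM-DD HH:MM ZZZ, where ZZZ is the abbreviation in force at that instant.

2024-01-28 07:40 HEK

Query: 2024-01-27 23:25 UTC
Rule 1/3 (HEK, +08:15): 2023-09-27 15:41 UTC ≤ query < 2024-04-07 04:58 UTC
23·60 + 25 + 495 = 1900 min
1900 = 1·1440 + 460; 460 = 7·60 + 40 → 07:40, 2024-01-27 + 1 day = 2024-01-28
→ 2024-01-28 07:40 HEK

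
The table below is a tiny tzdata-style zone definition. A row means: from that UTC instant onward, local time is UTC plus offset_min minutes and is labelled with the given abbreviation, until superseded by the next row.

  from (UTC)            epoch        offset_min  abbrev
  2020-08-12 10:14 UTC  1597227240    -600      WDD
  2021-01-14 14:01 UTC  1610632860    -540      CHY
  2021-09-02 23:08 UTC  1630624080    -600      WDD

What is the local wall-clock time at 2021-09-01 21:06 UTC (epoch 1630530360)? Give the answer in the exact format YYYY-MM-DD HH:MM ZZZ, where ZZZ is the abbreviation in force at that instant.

2021-09-01 12:06 CHY

Query: 2021-09-01 21:06 UTC
Rule 2/3 (CHY, -09:00): 2021-01-14 14:01 UTC ≤ query < 2021-09-02 23:08 UTC
21·60 + 6 - 540 = 726 min
726 = 0·1440 + 726; 726 = 12·60 + 6 → 12:06, same day
→ 2021-09-01 12:06 CHY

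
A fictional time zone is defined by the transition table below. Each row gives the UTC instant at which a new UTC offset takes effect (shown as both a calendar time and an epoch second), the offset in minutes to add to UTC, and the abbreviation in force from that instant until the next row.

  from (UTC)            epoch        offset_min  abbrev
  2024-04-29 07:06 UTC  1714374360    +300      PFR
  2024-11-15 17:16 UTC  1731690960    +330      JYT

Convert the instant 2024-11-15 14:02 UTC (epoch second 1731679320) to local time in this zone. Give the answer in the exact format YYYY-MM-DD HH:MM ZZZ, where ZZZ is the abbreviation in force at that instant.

2024-11-15 19:02 PFR

Query: 2024-11-15 14:02 UTC
Rule 1/2 (PFR, +05:00): 2024-04-29 07:06 UTC ≤ query < 2024-11-15 17:16 UTC
14·60 + 2 + 300 = 1142 min
1142 = 0·1440 + 1142; 1142 = 19·60 + 2 → 19:02, same day
→ 2024-11-15 19:02 PFR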